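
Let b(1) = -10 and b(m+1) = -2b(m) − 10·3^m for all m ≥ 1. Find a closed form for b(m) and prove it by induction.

Claim: b(m) = 2·(-2)^m − 2·3^m.

Base case: b(1) = -10, and 2·(-2)^1 − 2·3^1 = -4 − 6 = -10.
Assume b(r) = 2·(-2)^r − 2·3^r for some r ≥ 1.
Then b(r+1) = -2b(r) − 10·3^r = -2·(2·(-2)^r − 2·3^r) − 10·3^r = 2·(-2)^{r+1} + 4·3^r − 10·3^r = 2·(-2)^{r+1} − 6·3^r = 2·(-2)^{r+1} − 2·3^{r+1}.
This completes the inductive step, so b(m) = 2·(-2)^m − 2·3^m for all m ≥ 1.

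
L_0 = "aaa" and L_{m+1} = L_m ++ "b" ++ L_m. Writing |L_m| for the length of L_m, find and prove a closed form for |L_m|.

Claim: |L_m| = 2^{m+2} − 1.

Base case: |L_0| = 3, and 2^{0+2} − 1 = 3.
Assume |L_r| = 2^{r+2} − 1.
Then |L_{r+1}| = |L_r| + 1 + |L_r| = 2|L_r| + 1 = 2(2^{r+2} − 1) + 1 = 2^{r+3} − 2 + 1 = 2^{r+3} − 1.
So the formula holds for r+1, and by induction |L_m| = 2^{m+2} − 1 for all m ≥ 0.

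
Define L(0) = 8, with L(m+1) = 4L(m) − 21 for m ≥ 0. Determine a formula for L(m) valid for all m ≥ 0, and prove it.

Claim: L(m) = 4^m + 7.

Base case: L(0) = 8, and 4^0 + 7 = 1 + 7 = 8.
Assume L(j) = 4^j + 7 for some j ≥ 0.
Then L(j+1) = 4L(j) − 21 = 4·(4^j + 7) − 21 = 4^{j+1} + 28 − 21 = 4^{j+1} + 7.
This completes the inductive step, so L(m) = 4^m + 7 for all m ≥ 0.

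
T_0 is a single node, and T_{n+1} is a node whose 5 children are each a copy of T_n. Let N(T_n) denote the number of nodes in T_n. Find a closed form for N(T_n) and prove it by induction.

Claim: N(T_n) = (5^{n+1} − 1)/4.

Base case: N(T_0) = 1, and (5^{0+1} − 1)/4 = 1.
Assume N(T_m) = (5^{m+1} − 1)/4.
Then N(T_{m+1}) = 1 + 5N(T_m) = 1 + 5·(5^{m+1} − 1)/4 = 1 + (5^{m+2} − 5)/4 = (4 + 5^{m+2} − 5)/4 = (5^{m+2} − 1)/4.
Hence N(T_n) = (5^{n+1} − 1)/4 for every n ≥ 0, by induction.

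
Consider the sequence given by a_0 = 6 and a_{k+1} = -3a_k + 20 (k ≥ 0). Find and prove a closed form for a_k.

Claim: a_k = (-3)^k + 5.

Base case: a_0 = 6, and (-3)^0 + 5 = 1 + 5 = 6.
Assume a_j = (-3)^j + 5 for some j ≥ 0.
Then a_{j+1} = -3a_j + 20 = -3·((-3)^j + 5) + 20 = -3·(-3)^j − 15 + 20 = (-3)^{j+1} + 5.
This completes the inductive step, so a_k = (-3)^k + 5 for all k ≥ 0.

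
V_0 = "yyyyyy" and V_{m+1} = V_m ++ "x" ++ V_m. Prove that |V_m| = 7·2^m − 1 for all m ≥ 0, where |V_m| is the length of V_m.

Base case: |V_0| = 6, and 7·2^0 − 1 = 6.
Assume |V_k| = 7·2^k − 1.
Then |V_{k+1}| = |V_k| + 1 + |V_k| = 2|V_k| + 1 = 2(7·2^k − 1) + 1 = 7·2^{k+1} − 2 + 1 = 7·2^{k+1} − 1.
By induction, |V_m| = 7·2^m − 1 for all m ≥ 0.

|V_m| = 7·2^m − 1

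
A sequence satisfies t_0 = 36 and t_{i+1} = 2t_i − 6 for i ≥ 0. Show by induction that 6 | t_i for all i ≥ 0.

Base case: t_0 = 36 = 6·6, so 6 | t_0.
Assume 6 | t_m, so t_m = 6s for some integer s.
Then t_{m+1} = 2t_m − 6 = 2·(6s) − 6 = 6(2s − 1), so 6 | t_{m+1}.
This completes the inductive step, so 6 | t_i for all i ≥ 0.

6 | t_i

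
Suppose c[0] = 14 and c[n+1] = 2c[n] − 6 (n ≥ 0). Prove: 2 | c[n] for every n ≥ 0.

Base case: c[0] = 14 = 2·7, so 2 | c[0].
Assume 2 | c[r], so c[r] = 2t for some integer t.
Then c[r+1] = 2c[r] − 6 = 2·(2t) − 6 = 2(2t − 3), so 2 | c[r+1].
This completes the inductive step, so 2 | c[n] for all n ≥ 0.

2 | c[n]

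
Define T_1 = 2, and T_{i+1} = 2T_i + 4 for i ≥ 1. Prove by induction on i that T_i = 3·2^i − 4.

Base case: T_1 = 2, and 3·2^1 − 4 = 6 − 4 = 2.
Assume T_j = 3·2^j − 4 for some j ≥ 1.
Then T_{j+1} = 2T_j + 4 = 2·(3·2^j − 4) + 4 = 6·2^j − 8 + 4 = 3·2^{j+1} − 4.
Hence T_i = 3·2^i − 4 for every i ≥ 1, by induction.

T_i = 3·2^i − 4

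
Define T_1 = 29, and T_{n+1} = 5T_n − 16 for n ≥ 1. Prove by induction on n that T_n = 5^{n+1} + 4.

Base case: T_1 = 29, and 5^{1+1} + 4 = 25 + 4 = 29.
Assume T_r = 5^{r+1} + 4 for some r ≥ 1.
Then T_{r+1} = 5T_r − 16 = 5·(5^{r+1} + 4) − 16 = 5^{r+2} + 20 − 16 = 5^{r+2} + 4.
This completes the inductive step, so T_n = 5^{n+1} + 4 for all n ≥ 1.

T_n = 5^{n+1} + 4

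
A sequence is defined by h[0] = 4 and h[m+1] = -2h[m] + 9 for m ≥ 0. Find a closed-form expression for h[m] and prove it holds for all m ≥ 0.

Claim: h[m] = (-2)^m + 3.

Base case: h[0] = 4, and (-2)^0 + 3 = 1 + 3 = 4.
Assume h[r] = (-2)^r + 3 for some r ≥ 0.
Then h[r+1] = -2h[r] + 9 = -2·((-2)^r + 3) + 9 = -2·(-2)^r − 6 + 9 = (-2)^{r+1} + 3.
This completes the inductive step, so h[m] = (-2)^m + 3 for all m ≥ 0.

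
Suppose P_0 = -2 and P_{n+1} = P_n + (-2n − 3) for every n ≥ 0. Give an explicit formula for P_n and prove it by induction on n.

Claim: P_n = -n^2 − 2n − 2.

Base case: P_0 = -2, and -0^2 − 2·0 − 2 = -2.
Assume P_m = -m^2 − 2m − 2.
Then P_{m+1} = P_m + (-2m − 3) = (-m^2 − 2m − 2) + (-2m − 3) = -m^2 − 4m − 5,
and -(m+1)^2 − 2·(m+1) − 2 = -m^2 − 4m − 5.
This completes the inductive step, so P_n = -n^2 − 2n − 2 for all n ≥ 0.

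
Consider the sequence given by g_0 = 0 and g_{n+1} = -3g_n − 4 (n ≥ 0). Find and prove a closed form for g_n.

Claim: g_n = (-3)^n − 1.

Base case: g_0 = 0, and (-3)^0 − 1 = 1 − 1 = 0.
Assume g_r = (-3)^r − 1 for some r ≥ 0.
Then g_{r+1} = -3g_r − 4 = -3·((-3)^r − 1) − 4 = -3·(-3)^r + 3 − 4 = (-3)^{r+1} − 1.
Hence g_n = (-3)^n − 1 for every n ≥ 0, by induction.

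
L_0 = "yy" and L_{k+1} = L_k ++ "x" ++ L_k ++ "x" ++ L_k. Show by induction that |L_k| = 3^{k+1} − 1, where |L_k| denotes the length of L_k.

Base case: |L_0| = 2, and 3^{0+1} − 1 = 2.
Assume |L_j| = 3^{j+1} − 1.
Then |L_{j+1}| = 3|L_j| + 2 = 3(3^{j+1} − 1) + 2 = 3^{j+2} − 3 + 2 = 3^{j+2} − 1.
Hence |L_k| = 3^{k+1} − 1 for every k ≥ 0, by induction.

|L_k| = 3^{k+1} − 1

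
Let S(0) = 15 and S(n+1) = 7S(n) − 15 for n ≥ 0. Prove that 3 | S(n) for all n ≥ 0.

Base case: S(0) = 15 = 3·5, so 3 | S(0).
Assume 3 | S(j), so S(j) = 3t for some integer t.
Then S(j+1) = 7S(j) − 15 = 7·(3t) − 15 = 3(7t − 5), so 3 | S(j+1).
Hence 3 | S(n) for every n ≥ 0, by induction.

3 | S(n)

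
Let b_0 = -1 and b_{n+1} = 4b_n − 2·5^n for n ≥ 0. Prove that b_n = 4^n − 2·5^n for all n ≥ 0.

Base case: b_0 = -1, and 4^0 − 2·5^0 = 1 − 2 = -1.
Assume b_m = 4^m − 2·5^m for some m ≥ 0.
Then b_{m+1} = 4b_m − 2·5^m = 4·(4^m − 2·5^m) − 2·5^m = 4^{m+1} − 8·5^m − 2·5^m = 4^{m+1} − 10·5^m = 4^{m+1} − 2·5^{m+1}.
So the formula holds for m+1, and by induction b_n = 4^n − 2·5^n for all n ≥ 0.

b_n = 4^n − 2·5^n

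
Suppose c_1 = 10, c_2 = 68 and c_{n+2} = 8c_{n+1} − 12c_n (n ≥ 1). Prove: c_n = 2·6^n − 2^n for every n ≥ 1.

Base cases: c_1 = 10 and 2·6^1 − 2^1 = 10; c_2 = 68 and 2·6^2 − 2^2 = 68.
Assume c_i = 2·6^i − 2^i for all 1 ≤ i ≤ j, where j ≥ 2.
Then c_{j+1} = 8c_j − 12c_{j−1} = 8·(2·6^j − 2^j) − 12·(2·6^{j−1} − 2^{j−1}) = 2·(8·6 − 12)6^{j−1} − (8·2 − 12)2^{j−1} = 72·6^{j−1} − 4·2^{j−1} = 2·6^{j+1} − 2^{j+1}.
So the formula holds for j+1, and by strong induction c_n = 2·6^n − 2^n for all n ≥ 1.

c_n = 2·6^n − 2^n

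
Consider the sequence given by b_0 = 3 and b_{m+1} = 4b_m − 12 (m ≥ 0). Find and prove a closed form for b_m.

Claim: b_m = -4^m + 4.

Base case: b_0 = 3, and -4^0 + 4 = -1 + 4 = 3.
Assume b_k = -4^k + 4 for some k ≥ 0.
Then b_{k+1} = 4b_k − 12 = 4·(-4^k + 4) − 12 = -4^{k+1} + 16 − 12 = -4^{k+1} + 4.
Hence b_m = -4^m + 4 for every m ≥ 0, by induction.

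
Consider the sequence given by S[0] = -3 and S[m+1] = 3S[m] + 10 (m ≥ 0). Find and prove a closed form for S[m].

Claim: S[m] = 2·3^m − 5.

Base case: S[0] = -3, and 2·3^0 − 5 = 2 − 5 = -3.
Assume S[k] = 2·3^k − 5 for some k ≥ 0.
Then S[k+1] = 3S[k] + 10 = 3·(2·3^k − 5) + 10 = 6·3^k − 15 + 10 = 2·3^{k+1} − 5.
By induction, S[m] = 2·3^m − 5 for all m ≥ 0.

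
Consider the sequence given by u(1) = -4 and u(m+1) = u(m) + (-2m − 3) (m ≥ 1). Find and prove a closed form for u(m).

Claim: u(m) = -m^2 − 2m − 1.

Base case: u(1) = -4, and -1^2 − 2·1 − 1 = -4.
Assume u(j) = -j^2 − 2j − 1.
Then u(j+1) = u(j) + (-2j − 3) = (-j^2 − 2j − 1) + (-2j − 3) = -j^2 − 4j − 4,
and -(j+1)^2 − 2·(j+1) − 1 = -j^2 − 4j − 4.
This completes the inductive step, so u(m) = -m^2 − 2m − 1 for all m ≥ 1.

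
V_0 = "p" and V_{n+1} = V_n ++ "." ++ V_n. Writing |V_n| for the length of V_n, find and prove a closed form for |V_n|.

Claim: |V_n| = 2^{n+1} − 1.

Base case: |V_0| = 1, and 2^{0+1} − 1 = 1.
Assume |V_k| = 2^{k+1} − 1.
Then |V_{k+1}| = |V_k| + 1 + |V_k| = 2|V_k| + 1 = 2(2^{k+1} − 1) + 1 = 2^{k+2} − 2 + 1 = 2^{k+2} − 1.
By induction, |V_n| = 2^{n+1} − 1 for all n ≥ 0.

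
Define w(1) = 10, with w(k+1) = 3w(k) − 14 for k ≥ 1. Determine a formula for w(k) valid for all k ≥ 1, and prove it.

Claim: w(k) = 3^k + 7.

Base case: w(1) = 10, and 3^1 + 7 = 3 + 7 = 10.
Assume w(r) = 3^r + 7 for some r ≥ 1.
Then w(r+1) = 3w(r) − 14 = 3·(3^r + 7) − 14 = 3^{r+1} + 21 − 14 = 3^{r+1} + 7.
Hence w(k) = 3^k + 7 for every k ≥ 1, by induction.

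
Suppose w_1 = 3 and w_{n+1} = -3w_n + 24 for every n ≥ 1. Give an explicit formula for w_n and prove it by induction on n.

Claim: w_n = (-3)^n + 6.

Base case: w_1 = 3, and (-3)^1 + 6 = -3 + 6 = 3.
Assume w_m = (-3)^m + 6 for some m ≥ 1.
Then w_{m+1} = -3w_m + 24 = -3·((-3)^m + 6) + 24 = -3·(-3)^m − 18 + 24 = (-3)^{m+1} + 6.
This completes the inductive step, so w_n = (-3)^n + 6 for all n ≥ 1.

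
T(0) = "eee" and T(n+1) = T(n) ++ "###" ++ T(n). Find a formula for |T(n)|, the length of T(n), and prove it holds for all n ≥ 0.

Claim: |T(n)| = 6·2^n − 3.

Base case: |T(0)| = 3, and 6·2^0 − 3 = 3.
Assume |T(j)| = 6·2^j − 3.
Then |T(j+1)| = |T(j)| + 3 + |T(j)| = 2|T(j)| + 3 = 2(6·2^j − 3) + 3 = 6·2^{j+1} − 6 + 3 = 6·2^{j+1} − 3.
Hence |T(n)| = 6·2^n − 3 for every n ≥ 0, by induction.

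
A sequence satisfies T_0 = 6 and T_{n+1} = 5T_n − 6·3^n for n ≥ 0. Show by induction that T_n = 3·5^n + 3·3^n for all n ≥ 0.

Base case: T_0 = 6, and 3·5^0 + 3·3^0 = 3 + 3 = 6.
Assume T_j = 3·5^j + 3·3^j for some j ≥ 0.
Then T_{j+1} = 5T_j − 6·3^j = 5·(3·5^j + 3·3^j) − 6·3^j = 3·5^{j+1} + 15·3^j − 6·3^j = 3·5^{j+1} + 9·3^j = 3·5^{j+1} + 3·3^{j+1}.
By induction, T_n = 3·5^n + 3·3^n for all n ≥ 0.

T_n = 3·5^n + 3·3^n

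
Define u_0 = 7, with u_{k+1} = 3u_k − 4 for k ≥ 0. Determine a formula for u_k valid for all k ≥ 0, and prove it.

Claim: u_k = 5·3^k + 2.

Base case: u_0 = 7, and 5·3^0 + 2 = 5 + 2 = 7.
Assume u_m = 5·3^m + 2 for some m ≥ 0.
Then u_{m+1} = 3u_m − 4 = 3·(5·3^m + 2) − 4 = 15·3^m + 6 − 4 = 5·3^{m+1} + 2.
So the formula holds for m+1, and by induction u_k = 5·3^k + 2 for all k ≥ 0.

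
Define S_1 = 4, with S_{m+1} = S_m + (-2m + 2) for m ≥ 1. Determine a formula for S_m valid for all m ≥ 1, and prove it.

Claim: S_m = -m^2 + 3m + 2.

Base case: S_1 = 4, and -1^2 + 3·1 + 2 = 4.
Assume S_r = -r^2 + 3r + 2.
Then S_{r+1} = S_r + (-2r + 2) = (-r^2 + 3r + 2) + (-2r + 2) = -r^2 + r + 4,
and -(r+1)^2 + 3·(r+1) + 2 = -r^2 + r + 4.
This completes the inductive step, so S_m = -m^2 + 3m + 2 for all m ≥ 1.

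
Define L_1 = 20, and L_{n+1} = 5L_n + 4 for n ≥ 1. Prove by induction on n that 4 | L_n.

Base case: L_1 = 20 = 4·5, so 4 | L_1.
Assume 4 | L_j, so L_j = 4t for some integer t.
Then L_{j+1} = 5L_j + 4 = 5·(4t) + 4 = 4(5t + 1), so 4 | L_{j+1}.
By induction, 4 | L_n for all n ≥ 1.

4 | L_n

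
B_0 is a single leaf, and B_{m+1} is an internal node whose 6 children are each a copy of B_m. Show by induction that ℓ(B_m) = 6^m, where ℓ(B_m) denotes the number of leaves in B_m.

Base case: ℓ(B_0) = 1, and 6^0 = 1.
Assume ℓ(B_k) = 6^k.
Then ℓ(B_{k+1}) = 6·ℓ(B_k) = 6·6^k = 6^{k+1}.
Hence ℓ(B_m) = 6^m for every m ≥ 0, by induction.

ℓ(B_m) = 6^m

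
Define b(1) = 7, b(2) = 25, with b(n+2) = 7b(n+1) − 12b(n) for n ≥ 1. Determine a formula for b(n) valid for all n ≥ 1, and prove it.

Claim: b(n) = 3^n + 4^n.

Base cases: b(1) = 7 and 3^1 + 4^1 = 7; b(2) = 25 and 3^2 + 4^2 = 25.
Assume b(j) = 3^j + 4^j for all 1 ≤ j ≤ k, where k ≥ 2.
Then b(k+1) = 7b(k) − 12b(k−1) = 7·(3^k + 4^k) − 12·(3^{k−1} + 4^{k−1}) = (7·3 − 12)3^{k−1} + (7·4 − 12)4^{k−1} = 9·3^{k−1} + 16·4^{k−1} = 3^{k+1} + 4^{k+1}.
Hence b(n) = 3^n + 4^n for every n ≥ 1, by strong induction.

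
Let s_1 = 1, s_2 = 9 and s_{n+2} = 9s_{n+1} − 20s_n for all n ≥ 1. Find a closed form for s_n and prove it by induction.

Claim: s_n = -4^n + 5^n.

Base cases: s_1 = 1 and -4^1 + 5^1 = 1; s_2 = 9 and -4^2 + 5^2 = 9.
Assume s_j = -4^j + 5^j for all 1 ≤ j ≤ r, where r ≥ 2.
Then s_{r+1} = 9s_r − 20s_{r−1} = 9·(-4^r + 5^r) − 20·(-4^{r−1} + 5^{r−1}) = -(9·4 − 20)4^{r−1} + (9·5 − 20)5^{r−1} = -16·4^{r−1} + 25·5^{r−1} = -4^{r+1} + 5^{r+1}.
So the formula holds for r+1, and by strong induction s_n = -4^n + 5^n for all n ≥ 1.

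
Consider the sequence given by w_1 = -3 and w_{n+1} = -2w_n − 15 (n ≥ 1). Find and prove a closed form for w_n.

Claim: w_n = -(-2)^n − 5.

Base case: w_1 = -3, and -(-2)^1 − 5 = 2 − 5 = -3.
Assume w_j = -(-2)^j − 5 for some j ≥ 1.
Then w_{j+1} = -2w_j − 15 = -2·(-(-2)^j − 5) − 15 = 2·(-2)^j + 10 − 15 = -(-2)^{j+1} − 5.
By induction, w_n = -(-2)^n − 5 for all n ≥ 1.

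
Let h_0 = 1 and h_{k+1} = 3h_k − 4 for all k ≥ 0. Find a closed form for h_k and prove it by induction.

Claim: h_k = -3^k + 2.

Base case: h_0 = 1, and -3^0 + 2 = -1 + 2 = 1.
Assume h_j = -3^j + 2 for some j ≥ 0.
Then h_{j+1} = 3h_j − 4 = 3·(-3^j + 2) − 4 = -3^{j+1} + 6 − 4 = -3^{j+1} + 2.
So the formula holds for j+1, and by induction h_k = -3^k + 2 for all k ≥ 0.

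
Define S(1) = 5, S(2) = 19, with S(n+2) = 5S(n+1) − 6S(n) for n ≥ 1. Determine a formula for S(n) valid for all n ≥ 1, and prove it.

Claim: S(n) = 3·3^n − 2·2^n.

Base cases: S(1) = 5 and 3·3^1 − 2·2^1 = 5; S(2) = 19 and 3·3^2 − 2·2^2 = 19.
Assume S(j) = 3·3^j − 2·2^j for all 1 ≤ j ≤ k, where k ≥ 2.
Then S(k+1) = 5S(k) − 6S(k−1) = 5·(3·3^k − 2·2^k) − 6·(3·3^{k−1} − 2·2^{k−1}) = 3·(5·3 − 6)3^{k−1} − 2·(5·2 − 6)2^{k−1} = 27·3^{k−1} − 8·2^{k−1} = 3·3^{k+1} − 2·2^{k+1}.
By strong induction, S(n) = 3·3^n − 2·2^n for all n ≥ 1.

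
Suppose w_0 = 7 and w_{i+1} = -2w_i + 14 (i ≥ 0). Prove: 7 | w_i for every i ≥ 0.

Base case: w_0 = 7 = 7·1, so 7 | w_0.
Assume 7 | w_m, so w_m = 7t for some integer t.
Then w_{m+1} = -2w_m + 14 = -2·(7t) + 14 = 7(-2t + 2), so 7 | w_{m+1}.
This completes the inductive step, so 7 | w_i for all i ≥ 0.

7 | w_i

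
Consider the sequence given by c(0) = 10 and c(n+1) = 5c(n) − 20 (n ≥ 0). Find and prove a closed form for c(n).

Claim: c(n) = 5^{n+1} + 5.

Base case: c(0) = 10, and 5^{0+1} + 5 = 5 + 5 = 10.
Assume c(m) = 5^{m+1} + 5 for some m ≥ 0.
Then c(m+1) = 5c(m) − 20 = 5·(5^{m+1} + 5) − 20 = 5^{m+2} + 25 − 20 = 5^{m+2} + 5.
So the formula holds for m+1, and by induction c(n) = 5^{n+1} + 5 for all n ≥ 0.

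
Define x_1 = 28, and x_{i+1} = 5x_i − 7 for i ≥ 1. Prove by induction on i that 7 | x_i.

Base case: x_1 = 28 = 7·4, so 7 | x_1.
Assume 7 | x_k, so x_k = 7t for some integer t.
Then x_{k+1} = 5x_k − 7 = 5·(7t) − 7 = 7(5t − 1), so 7 | x_{k+1}.
This completes the inductive step, so 7 | x_i for all i ≥ 1.

7 | x_i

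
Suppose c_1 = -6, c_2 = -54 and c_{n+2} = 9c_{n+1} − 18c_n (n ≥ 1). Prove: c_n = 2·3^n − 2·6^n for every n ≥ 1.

Base cases: c_1 = -6 and 2·3^1 − 2·6^1 = -6; c_2 = -54 and 2·3^2 − 2·6^2 = -54.
Assume c_j = 2·3^j − 2·6^j for all 1 ≤ j ≤ m, where m ≥ 2.
Then c_{m+1} = 9c_m − 18c_{m−1} = 9·(2·3^m − 2·6^m) − 18·(2·3^{m−1} − 2·6^{m−1}) = 2·(9·3 − 18)3^{m−1} − 2·(9·6 − 18)6^{m−1} = 18·3^{m−1} − 72·6^{m−1} = 2·3^{m+1} − 2·6^{m+1}.
By strong induction, c_n = 2·3^n − 2·6^n for all n ≥ 1.

c_n = 2·3^n − 2·6^n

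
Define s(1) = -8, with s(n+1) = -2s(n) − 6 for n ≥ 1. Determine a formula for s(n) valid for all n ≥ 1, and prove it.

Claim: s(n) = 3·(-2)^n − 2.

Base case: s(1) = -8, and 3·(-2)^1 − 2 = -6 − 2 = -8.
Assume s(k) = 3·(-2)^k − 2 for some k ≥ 1.
Then s(k+1) = -2s(k) − 6 = -2·(3·(-2)^k − 2) − 6 = -6·(-2)^k + 4 − 6 = 3·(-2)^{k+1} − 2.
So the formula holds for k+1, and by induction s(n) = 3·(-2)^n − 2 for all n ≥ 1.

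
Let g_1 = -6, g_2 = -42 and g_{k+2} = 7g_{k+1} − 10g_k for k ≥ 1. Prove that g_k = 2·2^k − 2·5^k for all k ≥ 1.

Base cases: g_1 = -6 and 2·2^1 − 2·5^1 = -6; g_2 = -42 and 2·2^2 − 2·5^2 = -42.
Assume g_i = 2·2^i − 2·5^i for all 1 ≤ i ≤ j, where j ≥ 2.
Then g_{j+1} = 7g_j − 10g_{j−1} = 7·(2·2^j − 2·5^j) − 10·(2·2^{j−1} − 2·5^{j−1}) = 2·(7·2 − 10)2^{j−1} − 2·(7·5 − 10)5^{j−1} = 8·2^{j−1} − 50·5^{j−1} = 2·2^{j+1} − 2·5^{j+1}.
Hence g_k = 2·2^k − 2·5^k for every k ≥ 1, by strong induction.

g_k = 2·2^k − 2·5^k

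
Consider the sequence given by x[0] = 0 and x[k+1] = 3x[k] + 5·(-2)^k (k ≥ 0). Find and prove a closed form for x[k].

Claim: x[k] = 3^k − (-2)^k.

Base case: x[0] = 0, and 3^0 − (-2)^0 = 1 − 1 = 0.
Assume x[j] = 3^j − (-2)^j for some j ≥ 0.
Then x[j+1] = 3x[j] + 5·(-2)^j = 3·(3^j − (-2)^j) + 5·(-2)^j = 3^{j+1} − 3·(-2)^j + 5·(-2)^j = 3^{j+1} + 2·(-2)^j = 3^{j+1} − (-2)^{j+1}.
By induction, x[k] = 3^k − (-2)^k for all k ≥ 0.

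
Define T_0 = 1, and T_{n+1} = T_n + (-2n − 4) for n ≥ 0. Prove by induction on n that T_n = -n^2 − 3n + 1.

Base case: T_0 = 1, and -0^2 − 3·0 + 1 = 1.
Assume T_k = -k^2 − 3k + 1.
Then T_{k+1} = T_k + (-2k − 4) = (-k^2 − 3k + 1) + (-2k − 4) = -k^2 − 5k − 3,
and -(k+1)^2 − 3·(k+1) + 1 = -k^2 − 5k − 3.
This completes the inductive step, so T_n = -n^2 − 3n + 1 for all n ≥ 0.

T_n = -n^2 − 3n + 1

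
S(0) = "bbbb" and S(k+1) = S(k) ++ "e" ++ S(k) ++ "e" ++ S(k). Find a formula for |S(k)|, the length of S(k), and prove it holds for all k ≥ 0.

Claim: |S(k)| = 5·3^k − 1.

Base case: |S(0)| = 4, and 5·3^0 − 1 = 4.
Assume |S(m)| = 5·3^m − 1.
Then |S(m+1)| = 3|S(m)| + 2 = 3(5·3^m − 1) + 2 = 5·3^{m+1} − 3 + 2 = 5·3^{m+1} − 1.
Hence |S(k)| = 5·3^k − 1 for every k ≥ 0, by induction.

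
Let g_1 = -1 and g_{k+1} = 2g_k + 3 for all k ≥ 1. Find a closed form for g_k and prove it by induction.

Claim: g_k = 2^k − 3.

Base case: g_1 = -1, and 2^1 − 3 = 2 − 3 = -1.
Assume g_j = 2^j − 3 for some j ≥ 1.
Then g_{j+1} = 2g_j + 3 = 2·(2^j − 3) + 3 = 2^{j+1} − 6 + 3 = 2^{j+1} − 3.
So the formula holds for j+1, and by induction g_k = 2^k − 3 for all k ≥ 1.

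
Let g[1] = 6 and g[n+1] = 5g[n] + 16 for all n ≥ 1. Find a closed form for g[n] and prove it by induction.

Claim: g[n] = 2·5^n − 4.

Base case: g[1] = 6, and 2·5^1 − 4 = 10 − 4 = 6.
Assume g[m] = 2·5^m − 4 for some m ≥ 1.
Then g[m+1] = 5g[m] + 16 = 5·(2·5^m − 4) + 16 = 10·5^m − 20 + 16 = 2·5^{m+1} − 4.
So the formula holds for m+1, and by induction g[n] = 2·5^n − 4 for all n ≥ 1.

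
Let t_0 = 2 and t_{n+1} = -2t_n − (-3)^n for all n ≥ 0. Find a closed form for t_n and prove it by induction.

Claim: t_n = (-2)^n + (-3)^n.

Base case: t_0 = 2, and (-2)^0 + (-3)^0 = 1 + 1 = 2.
Assume t_m = (-2)^m + (-3)^m for some m ≥ 0.
Then t_{m+1} = -2t_m − (-3)^m = -2·((-2)^m + (-3)^m) − (-3)^m = (-2)^{m+1} − 2·(-3)^m − (-3)^m = (-2)^{m+1} − 3·(-3)^m = (-2)^{m+1} + (-3)^{m+1}.
This completes the inductive step, so t_n = (-2)^n + (-3)^n for all n ≥ 0.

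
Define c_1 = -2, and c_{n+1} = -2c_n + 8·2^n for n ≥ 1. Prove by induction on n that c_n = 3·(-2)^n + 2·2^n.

Base case: c_1 = -2, and 3·(-2)^1 + 2·2^1 = -6 + 4 = -2.
Assume c_j = 3·(-2)^j + 2·2^j for some j ≥ 1.
Then c_{j+1} = -2c_j + 8·2^j = -2·(3·(-2)^j + 2·2^j) + 8·2^j = 3·(-2)^{j+1} − 4·2^j + 8·2^j = 3·(-2)^{j+1} + 4·2^j = 3·(-2)^{j+1} + 2·2^{j+1}.
So the formula holds for j+1, and by induction c_n = 3·(-2)^n + 2·2^n for all n ≥ 1.

c_n = 3·(-2)^n + 2·2^n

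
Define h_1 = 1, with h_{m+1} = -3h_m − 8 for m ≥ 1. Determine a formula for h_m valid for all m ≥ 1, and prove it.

Claim: h_m = -(-3)^m − 2.

Base case: h_1 = 1, and -(-3)^1 − 2 = 3 − 2 = 1.
Assume h_k = -(-3)^k − 2 for some k ≥ 1.
Then h_{k+1} = -3h_k − 8 = -3·(-(-3)^k − 2) − 8 = 3·(-3)^k + 6 − 8 = -(-3)^{k+1} − 2.
So the formula holds for k+1, and by induction h_m = -(-3)^m − 2 for all m ≥ 1.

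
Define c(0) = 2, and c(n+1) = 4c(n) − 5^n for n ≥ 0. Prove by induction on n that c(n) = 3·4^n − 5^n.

Base case: c(0) = 2, and 3·4^0 − 5^0 = 3 − 1 = 2.
Assume c(k) = 3·4^k − 5^k for some k ≥ 0.
Then c(k+1) = 4c(k) − 5^k = 4·(3·4^k − 5^k) − 5^k = 3·4^{k+1} − 4·5^k − 5^k = 3·4^{k+1} − 5·5^k = 3·4^{k+1} − 5^{k+1}.
Hence c(n) = 3·4^n − 5^n for every n ≥ 0, by induction.

c(n) = 3·4^n − 5^n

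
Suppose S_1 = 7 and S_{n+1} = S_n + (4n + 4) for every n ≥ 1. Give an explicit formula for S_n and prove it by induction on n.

Claim: S_n = 2n^2 + 2n + 3.

Base case: S_1 = 7, and 2·1^2 + 2·1 + 3 = 7.
Assume S_m = 2m^2 + 2m + 3.
Then S_{m+1} = S_m + (4m + 4) = (2m^2 + 2m + 3) + (4m + 4) = 2m^2 + 6m + 7,
and 2·(m+1)^2 + 2·(m+1) + 3 = 2m^2 + 6m + 7.
By induction, S_n = 2n^2 + 2n + 3 for all n ≥ 1.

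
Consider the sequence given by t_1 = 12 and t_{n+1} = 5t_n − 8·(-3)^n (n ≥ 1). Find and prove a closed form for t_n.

Claim: t_n = 3·5^n + (-3)^n.

Base case: t_1 = 12, and 3·5^1 + (-3)^1 = 15 − 3 = 12.
Assume t_k = 3·5^k + (-3)^k for some k ≥ 1.
Then t_{k+1} = 5t_k − 8·(-3)^k = 5·(3·5^k + (-3)^k) − 8·(-3)^k = 3·5^{k+1} + 5·(-3)^k − 8·(-3)^k = 3·5^{k+1} − 3·(-3)^k = 3·5^{k+1} + (-3)^{k+1}.
Hence t_n = 3·5^n + (-3)^n for every n ≥ 1, by induction.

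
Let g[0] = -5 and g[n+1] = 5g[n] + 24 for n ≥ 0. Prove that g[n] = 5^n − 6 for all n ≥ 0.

Base case: g[0] = -5, and 5^0 − 6 = 1 − 6 = -5.
Assume g[m] = 5^m − 6 for some m ≥ 0.
Then g[m+1] = 5g[m] + 24 = 5·(5^m − 6) + 24 = 5^{m+1} − 30 + 24 = 5^{m+1} − 6.
So the formula holds for m+1, and by induction g[n] = 5^n − 6 for all n ≥ 0.

g[n] = 5^n − 6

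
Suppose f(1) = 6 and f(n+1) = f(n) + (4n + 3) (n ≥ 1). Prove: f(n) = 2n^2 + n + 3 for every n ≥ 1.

Base case: f(1) = 6, and 2·1^2 + 1 + 3 = 6.
Assume f(m) = 2m^2 + m + 3.
Then f(m+1) = f(m) + (4m + 3) = (2m^2 + m + 3) + (4m + 3) = 2m^2 + 5m + 6,
and 2·(m+1)^2 + (m+1) + 3 = 2m^2 + 5m + 6.
Hence f(n) = 2n^2 + n + 3 for every n ≥ 1, by induction.

f(n) = 2n^2 + n + 3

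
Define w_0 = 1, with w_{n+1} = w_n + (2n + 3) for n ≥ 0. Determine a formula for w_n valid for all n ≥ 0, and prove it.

Claim: w_n = n^2 + 2n + 1.

Base case: w_0 = 1, and 0^2 + 2·0 + 1 = 1.
Assume w_r = r^2 + 2r + 1.
Then w_{r+1} = w_r + (2r + 3) = (r^2 + 2r + 1) + (2r + 3) = r^2 + 4r + 4,
and (r+1)^2 + 2·(r+1) + 1 = r^2 + 4r + 4.
By induction, w_n = n^2 + 2n + 1 for all n ≥ 0.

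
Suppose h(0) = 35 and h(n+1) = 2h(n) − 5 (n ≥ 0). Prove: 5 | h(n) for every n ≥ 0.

Base case: h(0) = 35 = 5·7, so 5 | h(0).
Assume 5 | h(r), so h(r) = 5t for some integer t.
Then h(r+1) = 2h(r) − 5 = 2·(5t) − 5 = 5(2t − 1), so 5 | h(r+1).
Hence 5 | h(n) for every n ≥ 0, by induction.

5 | h(n)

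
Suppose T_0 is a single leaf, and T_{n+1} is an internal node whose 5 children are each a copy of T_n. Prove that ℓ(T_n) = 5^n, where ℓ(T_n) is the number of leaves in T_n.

Base case: ℓ(T_0) = 1, and 5^0 = 1.
Assume ℓ(T_j) = 5^j.
Then ℓ(T_{j+1}) = 5·ℓ(T_j) = 5·5^j = 5^{j+1}.
So the formula holds for j+1, and by induction ℓ(T_n) = 5^n for all n ≥ 0.

ℓ(T_n) = 5^n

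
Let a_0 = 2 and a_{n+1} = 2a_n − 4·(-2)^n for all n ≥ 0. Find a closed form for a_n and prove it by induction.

Claim: a_n = 2^n + (-2)^n.

Base case: a_0 = 2, and 2^0 + (-2)^0 = 1 + 1 = 2.
Assume a_k = 2^k + (-2)^k for some k ≥ 0.
Then a_{k+1} = 2a_k − 4·(-2)^k = 2·(2^k + (-2)^k) − 4·(-2)^k = 2^{k+1} + 2·(-2)^k − 4·(-2)^k = 2^{k+1} − 2·(-2)^k = 2^{k+1} + (-2)^{k+1}.
This completes the inductive step, so a_n = 2^n + (-2)^n for all n ≥ 0.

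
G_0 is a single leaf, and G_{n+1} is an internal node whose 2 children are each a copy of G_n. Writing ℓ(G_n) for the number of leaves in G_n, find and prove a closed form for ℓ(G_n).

Claim: ℓ(G_n) = 2^n.

Base case: ℓ(G_0) = 1, and 2^0 = 1.
Assume ℓ(G_r) = 2^r.
Then ℓ(G_{r+1}) = 2·ℓ(G_r) = 2·2^r = 2^{r+1}.
Hence ℓ(G_n) = 2^n for every n ≥ 0, by induction.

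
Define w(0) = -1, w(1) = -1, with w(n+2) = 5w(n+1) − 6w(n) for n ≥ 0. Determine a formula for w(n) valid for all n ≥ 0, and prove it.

Claim: w(n) = 3^n − 2·2^n.

Base cases: w(0) = -1 and 3^0 − 2·2^0 = -1; w(1) = -1 and 3^1 − 2·2^1 = -1.
Assume w(j) = 3^j − 2·2^j for all 0 ≤ j ≤ k, where k ≥ 1.
Then w(k+1) = 5w(k) − 6w(k−1) = 5·(3^k − 2·2^k) − 6·(3^{k−1} − 2·2^{k−1}) = (5·3 − 6)3^{k−1} − 2·(5·2 − 6)2^{k−1} = 9·3^{k−1} − 8·2^{k−1} = 3^{k+1} − 2·2^{k+1}.
Hence w(n) = 3^n − 2·2^n for every n ≥ 0, by strong induction.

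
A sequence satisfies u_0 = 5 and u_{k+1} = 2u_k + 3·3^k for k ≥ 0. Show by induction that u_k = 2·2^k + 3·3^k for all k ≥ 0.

Base case: u_0 = 5, and 2·2^0 + 3·3^0 = 2 + 3 = 5.
Assume u_m = 2·2^m + 3·3^m for some m ≥ 0.
Then u_{m+1} = 2u_m + 3·3^m = 2·(2·2^m + 3·3^m) + 3·3^m = 2·2^{m+1} + 6·3^m + 3·3^m = 2·2^{m+1} + 9·3^m = 2·2^{m+1} + 3·3^{m+1}.
By induction, u_k = 2·2^k + 3·3^k for all k ≥ 0.

u_k = 2·2^k + 3·3^k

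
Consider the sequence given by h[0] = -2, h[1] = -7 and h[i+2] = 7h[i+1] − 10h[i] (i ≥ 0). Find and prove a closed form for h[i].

Claim: h[i] = -5^i − 2^i.

Base cases: h[0] = -2 and -5^0 − 2^0 = -2; h[1] = -7 and -5^1 − 2^1 = -7.
Assume h[j] = -5^j − 2^j for all 0 ≤ j ≤ k, where k ≥ 1.
Then h[k+1] = 7h[k] − 10h[k−1] = 7·(-5^k − 2^k) − 10·(-5^{k−1} − 2^{k−1}) = -(7·5 − 10)5^{k−1} − (7·2 − 10)2^{k−1} = -25·5^{k−1} − 4·2^{k−1} = -5^{k+1} − 2^{k+1}.
This completes the inductive step, so h[i] = -5^i − 2^i for all i ≥ 0.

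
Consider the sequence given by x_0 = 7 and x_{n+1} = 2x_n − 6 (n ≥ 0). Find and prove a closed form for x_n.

Claim: x_n = 2^n + 6.

Base case: x_0 = 7, and 2^0 + 6 = 1 + 6 = 7.
Assume x_k = 2^k + 6 for some k ≥ 0.
Then x_{k+1} = 2x_k − 6 = 2·(2^k + 6) − 6 = 2^{k+1} + 12 − 6 = 2^{k+1} + 6.
By induction, x_n = 2^n + 6 for all n ≥ 0.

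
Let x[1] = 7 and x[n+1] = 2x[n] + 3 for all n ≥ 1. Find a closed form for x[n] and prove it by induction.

Claim: x[n] = 5·2^n − 3.

Base case: x[1] = 7, and 5·2^1 − 3 = 10 − 3 = 7.
Assume x[r] = 5·2^r − 3 for some r ≥ 1.
Then x[r+1] = 2x[r] + 3 = 2·(5·2^r − 3) + 3 = 10·2^r − 6 + 3 = 5·2^{r+1} − 3.
This completes the inductive step, so x[n] = 5·2^n − 3 for all n ≥ 1.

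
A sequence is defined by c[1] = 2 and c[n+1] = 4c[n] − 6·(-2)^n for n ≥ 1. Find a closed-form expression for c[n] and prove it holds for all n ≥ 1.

Claim: c[n] = 4^n + (-2)^n.

Base case: c[1] = 2, and 4^1 + (-2)^1 = 4 − 2 = 2.
Assume c[k] = 4^k + (-2)^k for some k ≥ 1.
Then c[k+1] = 4c[k] − 6·(-2)^k = 4·(4^k + (-2)^k) − 6·(-2)^k = 4^{k+1} + 4·(-2)^k − 6·(-2)^k = 4^{k+1} − 2·(-2)^k = 4^{k+1} + (-2)^{k+1}.
By induction, c[n] = 4^n + (-2)^n for all n ≥ 1.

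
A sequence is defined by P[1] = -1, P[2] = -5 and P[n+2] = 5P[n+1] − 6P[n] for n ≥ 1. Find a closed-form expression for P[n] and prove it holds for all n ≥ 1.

Claim: P[n] = -3^n + 2^n.

Base cases: P[1] = -1 and -3^1 + 2^1 = -1; P[2] = -5 and -3^2 + 2^2 = -5.
Assume P[j] = -3^j + 2^j for all 1 ≤ j ≤ r, where r ≥ 2.
Then P[r+1] = 5P[r] − 6P[r−1] = 5·(-3^r + 2^r) − 6·(-3^{r−1} + 2^{r−1}) = -(5·3 − 6)3^{r−1} + (5·2 − 6)2^{r−1} = -9·3^{r−1} + 4·2^{r−1} = -3^{r+1} + 2^{r+1}.
This completes the inductive step, so P[n] = -3^n + 2^n for all n ≥ 1.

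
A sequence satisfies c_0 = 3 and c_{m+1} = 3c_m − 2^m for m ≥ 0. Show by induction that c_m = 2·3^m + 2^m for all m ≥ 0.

Base case: c_0 = 3, and 2·3^0 + 2^0 = 2 + 1 = 3.
Assume c_j = 2·3^j + 2^j for some j ≥ 0.
Then c_{j+1} = 3c_j − 2^j = 3·(2·3^j + 2^j) − 2^j = 2·3^{j+1} + 3·2^j − 2^j = 2·3^{j+1} + 2·2^j = 2·3^{j+1} + 2^{j+1}.
This completes the inductive step, so c_m = 2·3^m + 2^m for all m ≥ 0.

c_m = 2·3^m + 2^m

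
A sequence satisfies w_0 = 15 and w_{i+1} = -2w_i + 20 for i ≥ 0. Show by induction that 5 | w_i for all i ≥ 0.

Base case: w_0 = 15 = 5·3, so 5 | w_0.
Assume 5 | w_m, so w_m = 5t for some integer t.
Then w_{m+1} = -2w_m + 20 = -2·(5t) + 20 = 5(-2t + 4), so 5 | w_{m+1}.
Hence 5 | w_i for every i ≥ 0, by induction.

5 | w_i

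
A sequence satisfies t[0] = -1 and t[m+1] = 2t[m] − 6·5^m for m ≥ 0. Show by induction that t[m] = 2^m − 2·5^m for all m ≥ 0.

Base case: t[0] = -1, and 2^0 − 2·5^0 = 1 − 2 = -1.
Assume t[k] = 2^k − 2·5^k for some k ≥ 0.
Then t[k+1] = 2t[k] − 6·5^k = 2·(2^k − 2·5^k) − 6·5^k = 2^{k+1} − 4·5^k − 6·5^k = 2^{k+1} − 10·5^k = 2^{k+1} − 2·5^{k+1}.
So the formula holds for k+1, and by induction t[m] = 2^m − 2·5^m for all m ≥ 0.

t[m] = 2^m − 2·5^m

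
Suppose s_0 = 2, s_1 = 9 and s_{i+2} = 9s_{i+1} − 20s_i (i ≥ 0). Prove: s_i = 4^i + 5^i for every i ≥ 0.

Base cases: s_0 = 2 and 4^0 + 5^0 = 2; s_1 = 9 and 4^1 + 5^1 = 9.
Assume s_j = 4^j + 5^j for all 0 ≤ j ≤ m, where m ≥ 1.
Then s_{m+1} = 9s_m − 20s_{m−1} = 9·(4^m + 5^m) − 20·(4^{m−1} + 5^{m−1}) = (9·4 − 20)4^{m−1} + (9·5 − 20)5^{m−1} = 16·4^{m−1} + 25·5^{m−1} = 4^{m+1} + 5^{m+1}.
By strong induction, s_i = 4^i + 5^i for all i ≥ 0.

s_i = 4^i + 5^i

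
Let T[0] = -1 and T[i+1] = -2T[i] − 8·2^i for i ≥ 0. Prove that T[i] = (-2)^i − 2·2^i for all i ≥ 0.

Base case: T[0] = -1, and (-2)^0 − 2·2^0 = 1 − 2 = -1.
Assume T[r] = (-2)^r − 2·2^r for some r ≥ 0.
Then T[r+1] = -2T[r] − 8·2^r = -2·((-2)^r − 2·2^r) − 8·2^r = (-2)^{r+1} + 4·2^r − 8·2^r = (-2)^{r+1} − 4·2^r = (-2)^{r+1} − 2·2^{r+1}.
Hence T[i] = (-2)^i − 2·2^i for every i ≥ 0, by induction.

T[i] = (-2)^i − 2·2^i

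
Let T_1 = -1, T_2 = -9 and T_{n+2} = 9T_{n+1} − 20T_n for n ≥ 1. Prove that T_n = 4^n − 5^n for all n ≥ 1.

Base cases: T_1 = -1 and 4^1 − 5^1 = -1; T_2 = -9 and 4^2 − 5^2 = -9.
Assume T_j = 4^j − 5^j for all 1 ≤ j ≤ r, where r ≥ 2.
Then T_{r+1} = 9T_r − 20T_{r−1} = 9·(4^r − 5^r) − 20·(4^{r−1} − 5^{r−1}) = (9·4 − 20)4^{r−1} − (9·5 − 20)5^{r−1} = 16·4^{r−1} − 25·5^{r−1} = 4^{r+1} − 5^{r+1}.
Hence T_n = 4^n − 5^n for every n ≥ 1, by strong induction.

T_n = 4^n − 5^n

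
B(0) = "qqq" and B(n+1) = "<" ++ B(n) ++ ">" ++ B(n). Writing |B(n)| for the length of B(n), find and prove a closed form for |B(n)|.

Claim: |B(n)| = 5·2^n − 2.

Base case: |B(0)| = 3, and 5·2^0 − 2 = 3.
Assume |B(j)| = 5·2^j − 2.
Then |B(j+1)| = 1 + |B(j)| + 1 + |B(j)| = 2|B(j)| + 2 = 2(5·2^j − 2) + 2 = 5·2^{j+1} − 4 + 2 = 5·2^{j+1} − 2.
By induction, |B(n)| = 5·2^n − 2 for all n ≥ 0.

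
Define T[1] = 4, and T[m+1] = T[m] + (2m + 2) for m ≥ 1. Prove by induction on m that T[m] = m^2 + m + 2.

Base case: T[1] = 4, and 1^2 + 1 + 2 = 4.
Assume T[k] = k^2 + k + 2.
Then T[k+1] = T[k] + (2k + 2) = (k^2 + k + 2) + (2k + 2) = k^2 + 3k + 4,
and (k+1)^2 + (k+1) + 2 = k^2 + 3k + 4.
By induction, T[m] = m^2 + m + 2 for all m ≥ 1.

T[m] = m^2 + m + 2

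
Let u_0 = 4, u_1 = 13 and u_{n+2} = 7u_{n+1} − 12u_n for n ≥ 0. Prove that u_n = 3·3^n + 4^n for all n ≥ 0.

Base cases: u_0 = 4 and 3·3^0 + 4^0 = 4; u_1 = 13 and 3·3^1 + 4^1 = 13.
Assume u_i = 3·3^i + 4^i for all 0 ≤ i ≤ j, where j ≥ 1.
Then u_{j+1} = 7u_j − 12u_{j−1} = 7·(3·3^j + 4^j) − 12·(3·3^{j−1} + 4^{j−1}) = 3·(7·3 − 12)3^{j−1} + (7·4 − 12)4^{j−1} = 27·3^{j−1} + 16·4^{j−1} = 3·3^{j+1} + 4^{j+1}.
Hence u_n = 3·3^n + 4^n for every n ≥ 0, by strong induction.

u_n = 3·3^n + 4^n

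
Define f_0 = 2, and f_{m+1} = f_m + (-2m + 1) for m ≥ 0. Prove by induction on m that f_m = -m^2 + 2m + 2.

Base case: f_0 = 2, and -0^2 + 2·0 + 2 = 2.
Assume f_r = -r^2 + 2r + 2.
Then f_{r+1} = f_r + (-2r + 1) = (-r^2 + 2r + 2) + (-2r + 1) = -r^2 + 3,
and -(r+1)^2 + 2·(r+1) + 2 = -r^2 + 3.
This completes the inductive step, so f_m = -m^2 + 2m + 2 for all m ≥ 0.

f_m = -m^2 + 2m + 2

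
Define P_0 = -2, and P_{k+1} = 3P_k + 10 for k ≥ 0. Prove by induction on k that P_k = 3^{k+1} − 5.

Base case: P_0 = -2, and 3^{0+1} − 5 = 3 − 5 = -2.
Assume P_j = 3^{j+1} − 5 for some j ≥ 0.
Then P_{j+1} = 3P_j + 10 = 3·(3^{j+1} − 5) + 10 = 3^{j+2} − 15 + 10 = 3^{j+2} − 5.
By induction, P_k = 3^{k+1} − 5 for all k ≥ 0.

P_k = 3^{k+1} − 5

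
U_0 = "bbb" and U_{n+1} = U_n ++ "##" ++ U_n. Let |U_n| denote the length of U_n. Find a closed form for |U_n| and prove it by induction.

Claim: |U_n| = 5·2^n − 2.

Base case: |U_0| = 3, and 5·2^0 − 2 = 3.
Assume |U_j| = 5·2^j − 2.
Then |U_{j+1}| = |U_j| + 2 + |U_j| = 2|U_j| + 2 = 2(5·2^j − 2) + 2 = 5·2^{j+1} − 4 + 2 = 5·2^{j+1} − 2.
This completes the inductive step, so |U_n| = 5·2^n − 2 for all n ≥ 0.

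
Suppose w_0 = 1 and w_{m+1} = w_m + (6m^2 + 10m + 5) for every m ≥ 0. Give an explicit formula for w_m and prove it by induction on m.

Claim: w_m = 2m^3 + 2m^2 + m + 1.

Base case: w_0 = 1, and 2·0^3 + 2·0^2 + 0 + 1 = 1.
Assume w_j = 2j^3 + 2j^2 + j + 1.
Then w_{j+1} = w_j + (6j^2 + 10j + 5) = (2j^3 + 2j^2 + j + 1) + (6j^2 + 10j + 5) = 2j^3 + 8j^2 + 11j + 6,
and 2·(j+1)^3 + 2·(j+1)^2 + (j+1) + 1 = 2j^3 + 8j^2 + 11j + 6.
Hence w_m = 2m^3 + 2m^2 + m + 1 for every m ≥ 0, by induction.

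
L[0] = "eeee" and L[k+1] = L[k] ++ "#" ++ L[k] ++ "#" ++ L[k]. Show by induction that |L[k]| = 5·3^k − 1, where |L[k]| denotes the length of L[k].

Base case: |L[0]| = 4, and 5·3^0 − 1 = 4.
Assume |L[j]| = 5·3^j − 1.
Then |L[j+1]| = 3|L[j]| + 2 = 3(5·3^j − 1) + 2 = 5·3^{j+1} − 3 + 2 = 5·3^{j+1} − 1.
So the formula holds for j+1, and by induction |L[k]| = 5·3^k − 1 for all k ≥ 0.

|L[k]| = 5·3^k − 1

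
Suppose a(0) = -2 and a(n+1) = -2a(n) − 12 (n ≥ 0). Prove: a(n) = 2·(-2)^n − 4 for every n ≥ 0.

Base case: a(0) = -2, and 2·(-2)^0 − 4 = 2 − 4 = -2.
Assume a(j) = 2·(-2)^j − 4 for some j ≥ 0.
Then a(j+1) = -2a(j) − 12 = -2·(2·(-2)^j − 4) − 12 = -4·(-2)^j + 8 − 12 = 2·(-2)^{j+1} − 4.
Hence a(n) = 2·(-2)^n − 4 for every n ≥ 0, by induction.

a(n) = 2·(-2)^n − 4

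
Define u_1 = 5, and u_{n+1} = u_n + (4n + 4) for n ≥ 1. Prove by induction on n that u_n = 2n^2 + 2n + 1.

Base case: u_1 = 5, and 2·1^2 + 2·1 + 1 = 5.
Assume u_j = 2j^2 + 2j + 1.
Then u_{j+1} = u_j + (4j + 4) = (2j^2 + 2j + 1) + (4j + 4) = 2j^2 + 6j + 5,
and 2·(j+1)^2 + 2·(j+1) + 1 = 2j^2 + 6j + 5.
Hence u_n = 2n^2 + 2n + 1 for every n ≥ 1, by induction.

u_n = 2n^2 + 2n + 1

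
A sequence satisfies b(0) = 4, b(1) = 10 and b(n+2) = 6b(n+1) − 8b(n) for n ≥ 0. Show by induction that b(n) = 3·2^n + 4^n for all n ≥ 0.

Base cases: b(0) = 4 and 3·2^0 + 4^0 = 4; b(1) = 10 and 3·2^1 + 4^1 = 10.
Assume b(j) = 3·2^j + 4^j for all 0 ≤ j ≤ m, where m ≥ 1.
Then b(m+1) = 6b(m) − 8b(m−1) = 6·(3·2^m + 4^m) − 8·(3·2^{m−1} + 4^{m−1}) = 3·(6·2 − 8)2^{m−1} + (6·4 − 8)4^{m−1} = 12·2^{m−1} + 16·4^{m−1} = 3·2^{m+1} + 4^{m+1}.
This completes the inductive step, so b(n) = 3·2^n + 4^n for all n ≥ 0.

b(n) = 3·2^n + 4^n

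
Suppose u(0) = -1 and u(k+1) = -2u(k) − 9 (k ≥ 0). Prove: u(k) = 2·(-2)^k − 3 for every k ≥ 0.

Base case: u(0) = -1, and 2·(-2)^0 − 3 = 2 − 3 = -1.
Assume u(j) = 2·(-2)^j − 3 for some j ≥ 0.
Then u(j+1) = -2u(j) − 9 = -2·(2·(-2)^j − 3) − 9 = -4·(-2)^j + 6 − 9 = 2·(-2)^{j+1} − 3.
So the formula holds for j+1, and by induction u(k) = 2·(-2)^k − 3 for all k ≥ 0.

u(k) = 2·(-2)^k − 3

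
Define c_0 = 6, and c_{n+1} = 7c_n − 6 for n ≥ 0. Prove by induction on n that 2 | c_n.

Base case: c_0 = 6 = 2·3, so 2 | c_0.
Assume 2 | c_m, so c_m = 2t for some integer t.
Then c_{m+1} = 7c_m − 6 = 7·(2t) − 6 = 2(7t − 3), so 2 | c_{m+1}.
This completes the inductive step, so 2 | c_n for all n ≥ 0.

2 | c_n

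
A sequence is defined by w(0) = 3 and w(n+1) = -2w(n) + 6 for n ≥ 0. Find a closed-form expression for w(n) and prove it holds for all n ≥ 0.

Claim: w(n) = (-2)^n + 2.

Base case: w(0) = 3, and (-2)^0 + 2 = 1 + 2 = 3.
Assume w(m) = (-2)^m + 2 for some m ≥ 0.
Then w(m+1) = -2w(m) + 6 = -2·((-2)^m + 2) + 6 = -2·(-2)^m − 4 + 6 = (-2)^{m+1} + 2.
This completes the inductive step, so w(n) = (-2)^n + 2 for all n ≥ 0.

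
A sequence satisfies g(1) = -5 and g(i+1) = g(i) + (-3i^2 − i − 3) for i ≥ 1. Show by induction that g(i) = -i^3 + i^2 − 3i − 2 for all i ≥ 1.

Base case: g(1) = -5, and -1^3 + 1^2 − 3·1 − 2 = -5.
Assume g(m) = -m^3 + m^2 − 3m − 2.
Then g(m+1) = g(m) + (-3m^2 − m − 3) = (-m^3 + m^2 − 3m − 2) + (-3m^2 − m − 3) = -m^3 − 2m^2 − 4m − 5,
and -(m+1)^3 + (m+1)^2 − 3·(m+1) − 2 = -m^3 − 2m^2 − 4m − 5.
By induction, g(i) = -i^3 + i^2 − 3i − 2 for all i ≥ 1.

g(i) = -i^3 + i^2 − 3i − 2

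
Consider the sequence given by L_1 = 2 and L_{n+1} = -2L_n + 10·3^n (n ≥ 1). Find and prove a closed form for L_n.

Claim: L_n = 2·(-2)^n + 2·3^n.

Base case: L_1 = 2, and 2·(-2)^1 + 2·3^1 = -4 + 6 = 2.
Assume L_r = 2·(-2)^r + 2·3^r for some r ≥ 1.
Then L_{r+1} = -2L_r + 10·3^r = -2·(2·(-2)^r + 2·3^r) + 10·3^r = 2·(-2)^{r+1} − 4·3^r + 10·3^r = 2·(-2)^{r+1} + 6·3^r = 2·(-2)^{r+1} + 2·3^{r+1}.
By induction, L_n = 2·(-2)^n + 2·3^n for all n ≥ 1.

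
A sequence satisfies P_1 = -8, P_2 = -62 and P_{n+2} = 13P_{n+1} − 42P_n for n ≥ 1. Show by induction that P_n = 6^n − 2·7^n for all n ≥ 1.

Base cases: P_1 = -8 and 6^1 − 2·7^1 = -8; P_2 = -62 and 6^2 − 2·7^2 = -62.
Assume P_j = 6^j − 2·7^j for all 1 ≤ j ≤ r, where r ≥ 2.
Then P_{r+1} = 13P_r − 42P_{r−1} = 13·(6^r − 2·7^r) − 42·(6^{r−1} − 2·7^{r−1}) = (13·6 − 42)6^{r−1} − 2·(13·7 − 42)7^{r−1} = 36·6^{r−1} − 98·7^{r−1} = 6^{r+1} − 2·7^{r+1}.
So the formula holds for r+1, and by strong induction P_n = 6^n − 2·7^n for all n ≥ 1.

P_n = 6^n − 2·7^n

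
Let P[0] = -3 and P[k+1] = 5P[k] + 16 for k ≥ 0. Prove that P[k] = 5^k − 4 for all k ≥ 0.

Base case: P[0] = -3, and 5^0 − 4 = 1 − 4 = -3.
Assume P[r] = 5^r − 4 for some r ≥ 0.
Then P[r+1] = 5P[r] + 16 = 5·(5^r − 4) + 16 = 5^{r+1} − 20 + 16 = 5^{r+1} − 4.
So the formula holds for r+1, and by induction P[k] = 5^k − 4 for all k ≥ 0.

P[k] = 5^k − 4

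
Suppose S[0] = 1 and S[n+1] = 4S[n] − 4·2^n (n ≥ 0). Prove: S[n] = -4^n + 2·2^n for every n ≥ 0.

Base case: S[0] = 1, and -4^0 + 2·2^0 = -1 + 2 = 1.
Assume S[r] = -4^r + 2·2^r for some r ≥ 0.
Then S[r+1] = 4S[r] − 4·2^r = 4·(-4^r + 2·2^r) − 4·2^r = -4^{r+1} + 8·2^r − 4·2^r = -4^{r+1} + 4·2^r = -4^{r+1} + 2·2^{r+1}.
By induction, S[n] = -4^n + 2·2^n for all n ≥ 0.

S[n] = -4^n + 2·2^n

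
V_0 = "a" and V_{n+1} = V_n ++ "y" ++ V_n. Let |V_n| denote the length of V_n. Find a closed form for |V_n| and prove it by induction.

Claim: |V_n| = 2^{n+1} − 1.

Base case: |V_0| = 1, and 2^{0+1} − 1 = 1.
Assume |V_r| = 2^{r+1} − 1.
Then |V_{r+1}| = |V_r| + 1 + |V_r| = 2|V_r| + 1 = 2(2^{r+1} − 1) + 1 = 2^{r+2} − 2 + 1 = 2^{r+2} − 1.
Hence |V_n| = 2^{n+1} − 1 for every n ≥ 0, by induction.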